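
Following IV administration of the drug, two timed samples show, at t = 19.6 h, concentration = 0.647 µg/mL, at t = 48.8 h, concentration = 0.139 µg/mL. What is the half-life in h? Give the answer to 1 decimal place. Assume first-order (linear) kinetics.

13.2 h

k = ln(C₁/C₂) / (t₂ − t₁) = ln(0.647/0.139) / (48.8 − 19.6)
  = 1.538 / 29.20 = 0.05267 h⁻¹
t½ = ln2 / k = 0.693147 / 0.05267 = 13.16 h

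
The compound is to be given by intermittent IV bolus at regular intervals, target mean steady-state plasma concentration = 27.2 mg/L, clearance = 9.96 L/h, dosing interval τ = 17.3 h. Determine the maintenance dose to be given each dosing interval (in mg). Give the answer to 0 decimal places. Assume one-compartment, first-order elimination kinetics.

At steady state, Dose/τ = Css × CL.
Dose = Css × CL × τ = 27.2 × 9.960 × 17.3 = 4687 mg

4687 mg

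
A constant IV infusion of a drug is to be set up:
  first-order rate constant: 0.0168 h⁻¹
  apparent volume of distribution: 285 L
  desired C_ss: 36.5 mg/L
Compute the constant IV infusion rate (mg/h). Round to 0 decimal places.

175 mg/h

CL = k × Vd = 0.01680 × 285 = 4.788 L/h
At steady state, infusion rate R₀ = Css × CL = 36.5 × 4.788 = 174.8 mg/h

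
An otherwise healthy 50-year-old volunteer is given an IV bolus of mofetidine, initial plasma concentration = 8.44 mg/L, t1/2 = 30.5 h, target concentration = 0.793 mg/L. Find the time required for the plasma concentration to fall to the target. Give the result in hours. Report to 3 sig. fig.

104 h

k = ln2 / t½ = 0.693147 / 30.5 = 0.02273 h⁻¹
t = ln(C₀ / C) / k = ln(8.440 / 0.793) / 0.02273
  = ln(10.64) / 0.02273 = 2.365 / 0.02273 = 104.0 h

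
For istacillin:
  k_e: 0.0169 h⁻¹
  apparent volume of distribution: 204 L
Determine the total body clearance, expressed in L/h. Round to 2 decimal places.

CL = k × Vd = 0.0169 × 204 = 3.448 L/h

3.45 L/h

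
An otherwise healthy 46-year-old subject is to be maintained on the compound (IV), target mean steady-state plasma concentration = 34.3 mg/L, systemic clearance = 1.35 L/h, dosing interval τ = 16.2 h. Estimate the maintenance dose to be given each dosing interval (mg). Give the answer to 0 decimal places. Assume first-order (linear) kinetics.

At steady state, Dose/τ = Css × CL.
Dose = Css × CL × τ = 34.3 × 1.350 × 16.2 = 750.1 mg

750 mg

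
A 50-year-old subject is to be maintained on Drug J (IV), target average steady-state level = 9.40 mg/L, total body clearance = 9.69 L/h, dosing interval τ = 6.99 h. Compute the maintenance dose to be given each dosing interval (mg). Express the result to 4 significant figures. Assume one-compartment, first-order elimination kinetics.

At steady state, Dose/τ = Css × CL.
Dose = Css × CL × τ = 9.40 × 9.690 × 6.99 = 636.7 mg

636.7 mg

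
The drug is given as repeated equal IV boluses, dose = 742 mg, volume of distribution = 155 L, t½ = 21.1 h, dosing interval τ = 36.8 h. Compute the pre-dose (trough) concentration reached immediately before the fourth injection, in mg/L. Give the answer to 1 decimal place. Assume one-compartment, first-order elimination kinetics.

C₀ per dose = Dose / Vd = 742 / 155 = 4.787 mg/L
k = ln2 / t½ = 0.693147 / 21.1 = 0.03285 h⁻¹
Fraction remaining after one interval: r = e^(−kτ) = e^(−0.03285 × 36.8) = 0.2985
Before dose 4, 3 doses have been given (aged 1τ, 2τ, 3τ).
C_trough = C₀ × (r + r² + … + r^3) = C₀ × r(1−r^3)/(1−r)
        = 4.787 × 0.2985 × (1 − 0.02660) / (1 − 0.2985) = 1.983 mg/L

2.0 mg/L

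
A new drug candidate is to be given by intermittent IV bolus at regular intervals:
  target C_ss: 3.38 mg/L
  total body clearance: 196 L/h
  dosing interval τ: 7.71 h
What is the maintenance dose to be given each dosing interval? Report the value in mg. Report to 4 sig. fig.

At steady state, Dose/τ = Css × CL.
Dose = Css × CL × τ = 3.38 × 196.0 × 7.71 = 5108 mg

5108 mg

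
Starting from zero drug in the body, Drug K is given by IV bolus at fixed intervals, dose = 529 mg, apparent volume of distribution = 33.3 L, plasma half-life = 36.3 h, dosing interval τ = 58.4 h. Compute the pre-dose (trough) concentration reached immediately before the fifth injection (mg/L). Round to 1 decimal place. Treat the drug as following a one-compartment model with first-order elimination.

C₀ per dose = Dose / Vd = 529 / 33.3 = 15.89 mg/L
k = ln2 / t½ = 0.693147 / 36.3 = 0.01909 h⁻¹
Fraction remaining after one interval: r = e^(−kτ) = e^(−0.01909 × 58.4) = 0.3280
Before dose 5, 4 doses have been given (aged 1τ, 2τ, 3τ, 4τ).
C_trough = C₀ × (r + r² + … + r^4) = C₀ × r(1−r^4)/(1−r)
        = 15.89 × 0.3280 × (1 − 0.01157) / (1 − 0.3280) = 7.666 mg/L

7.7 mg/L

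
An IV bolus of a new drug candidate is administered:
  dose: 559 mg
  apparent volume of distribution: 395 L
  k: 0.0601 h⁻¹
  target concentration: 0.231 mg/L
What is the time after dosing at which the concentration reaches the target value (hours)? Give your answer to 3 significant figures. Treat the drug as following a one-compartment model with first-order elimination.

30.2 h

C₀ = Dose / Vd = 559.0 / 395 = 1.415 mg/L
t = ln(C₀ / C) / k = ln(1.415 / 0.231) / 0.06010
  = ln(6.126) / 0.06010 = 1.813 / 0.06010 = 30.17 h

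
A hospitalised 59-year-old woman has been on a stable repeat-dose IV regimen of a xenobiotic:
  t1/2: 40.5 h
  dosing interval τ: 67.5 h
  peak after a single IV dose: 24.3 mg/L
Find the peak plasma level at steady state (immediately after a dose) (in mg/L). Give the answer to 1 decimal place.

35.5 mg/L

k = ln2 / t½ = 0.693147 / 40.5 = 0.01711 h⁻¹
e^(−kτ) = e^(−0.01711 × 67.5) = 0.3151
Accumulation ratio R = 1 / (1 − e^(−kτ)) = 1 / (1 − 0.3151) = 1.460
Steady-state peak = C₀ × R = 24.3 × 1.460 = 35.48 mg/L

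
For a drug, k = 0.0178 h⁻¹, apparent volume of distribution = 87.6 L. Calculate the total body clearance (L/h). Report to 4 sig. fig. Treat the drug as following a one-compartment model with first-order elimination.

1.559 L/h

CL = k × Vd = 0.0178 × 87.6 = 1.559 L/h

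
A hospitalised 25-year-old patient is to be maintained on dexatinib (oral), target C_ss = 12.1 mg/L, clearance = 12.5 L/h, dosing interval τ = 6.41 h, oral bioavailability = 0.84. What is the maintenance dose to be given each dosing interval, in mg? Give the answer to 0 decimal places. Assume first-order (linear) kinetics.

1154 mg

At steady state, F × (Dose/τ) = Css × CL.
Dose = Css × CL × τ / F = 12.1 × 12.50 × 6.41 / 0.84 = 1154 mg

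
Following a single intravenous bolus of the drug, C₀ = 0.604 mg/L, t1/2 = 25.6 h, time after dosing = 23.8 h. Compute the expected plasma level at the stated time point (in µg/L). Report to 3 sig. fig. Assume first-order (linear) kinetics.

317 µg/L

k = ln2 / t½ = 0.693147 / 25.6 = 0.02708 h⁻¹
C = C₀ · e^(−k·t) = 0.6040 × e^(−0.02708 × 23.8)
  = 0.6040 × 0.5249 = 0.3170 mg/L
Convert: 0.3170 mg/L × 1000 = 317.0 µg/L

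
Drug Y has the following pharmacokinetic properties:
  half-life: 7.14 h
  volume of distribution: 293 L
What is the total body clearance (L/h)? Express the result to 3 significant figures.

28.4 L/h

k = ln2 / t½ = 0.693147 / 7.14 = 0.09708 h⁻¹
CL = k × Vd = 0.09708 × 293 = 28.44 L/h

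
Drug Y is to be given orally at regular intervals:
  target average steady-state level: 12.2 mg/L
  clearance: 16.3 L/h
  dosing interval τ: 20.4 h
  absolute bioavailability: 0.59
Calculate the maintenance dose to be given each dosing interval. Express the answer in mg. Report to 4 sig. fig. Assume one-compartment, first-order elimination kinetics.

At steady state, F × (Dose/τ) = Css × CL.
Dose = Css × CL × τ / F = 12.2 × 16.30 × 20.4 / 0.59 = 6876 mg

6876 mg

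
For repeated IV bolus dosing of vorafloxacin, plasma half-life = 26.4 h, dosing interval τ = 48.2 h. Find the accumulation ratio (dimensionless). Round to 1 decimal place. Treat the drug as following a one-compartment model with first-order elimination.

k = ln2 / t½ = 0.693147 / 26.4 = 0.02626 h⁻¹
e^(−kτ) = e^(−0.02626 × 48.2) = 0.2820
Accumulation ratio R = 1 / (1 − e^(−kτ)) = 1 / (1 − 0.2820) = 1.393

1.4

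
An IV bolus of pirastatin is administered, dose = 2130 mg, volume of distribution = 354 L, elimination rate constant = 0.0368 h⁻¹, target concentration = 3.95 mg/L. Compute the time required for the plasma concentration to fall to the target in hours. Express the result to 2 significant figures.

C₀ = Dose / Vd = 2130 / 354 = 6.017 mg/L
t = ln(C₀ / C) / k = ln(6.017 / 3.95) / 0.03680
  = ln(1.523) / 0.03680 = 0.4207 / 0.03680 = 11.43 h

11 h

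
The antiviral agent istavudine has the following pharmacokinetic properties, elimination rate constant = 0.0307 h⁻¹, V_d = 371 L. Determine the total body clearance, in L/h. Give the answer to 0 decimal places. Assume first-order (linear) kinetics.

CL = k × Vd = 0.0307 × 371 = 11.39 L/h

11 L/h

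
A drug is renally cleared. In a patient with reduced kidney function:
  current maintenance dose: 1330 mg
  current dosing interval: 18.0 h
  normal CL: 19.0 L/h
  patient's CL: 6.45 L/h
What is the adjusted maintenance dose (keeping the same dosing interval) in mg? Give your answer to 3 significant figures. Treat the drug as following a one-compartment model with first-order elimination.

452 mg

To keep the same average steady-state level, dosing rate must scale with clearance.
CL ratio = 6.45 / 19.0 = 0.3395
New dose (same interval) = 1330 × 0.3395 = 451.5 mg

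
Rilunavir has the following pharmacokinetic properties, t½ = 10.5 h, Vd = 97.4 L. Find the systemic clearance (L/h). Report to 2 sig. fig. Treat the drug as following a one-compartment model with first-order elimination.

6.4 L/h

k = ln2 / t½ = 0.693147 / 10.5 = 0.06601 h⁻¹
CL = k × Vd = 0.06601 × 97.4 = 6.429 L/h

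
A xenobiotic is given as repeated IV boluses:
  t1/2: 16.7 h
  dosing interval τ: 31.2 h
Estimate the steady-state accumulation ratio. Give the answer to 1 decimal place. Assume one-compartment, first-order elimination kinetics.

1.4

k = ln2 / t½ = 0.693147 / 16.7 = 0.04151 h⁻¹
e^(−kτ) = e^(−0.04151 × 31.2) = 0.2739
Accumulation ratio R = 1 / (1 − e^(−kτ)) = 1 / (1 − 0.2739) = 1.377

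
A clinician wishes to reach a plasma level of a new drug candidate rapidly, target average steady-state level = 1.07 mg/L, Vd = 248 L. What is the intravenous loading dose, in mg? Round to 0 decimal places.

LD = Css × Vd = 1.07 × 248 = 265.4 mg

265 mg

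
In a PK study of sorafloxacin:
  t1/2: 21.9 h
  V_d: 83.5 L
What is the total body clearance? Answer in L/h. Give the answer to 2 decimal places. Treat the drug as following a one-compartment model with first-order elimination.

2.64 L/h

k = ln2 / t½ = 0.693147 / 21.9 = 0.03165 h⁻¹
CL = k × Vd = 0.03165 × 83.5 = 2.643 L/h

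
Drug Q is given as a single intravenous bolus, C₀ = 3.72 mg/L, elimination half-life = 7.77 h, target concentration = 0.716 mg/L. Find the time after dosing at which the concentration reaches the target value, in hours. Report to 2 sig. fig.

k = ln2 / t½ = 0.693147 / 7.77 = 0.08921 h⁻¹
t = ln(C₀ / C) / k = ln(3.720 / 0.716) / 0.08921
  = ln(5.196) / 0.08921 = 1.648 / 0.08921 = 18.47 h

18 h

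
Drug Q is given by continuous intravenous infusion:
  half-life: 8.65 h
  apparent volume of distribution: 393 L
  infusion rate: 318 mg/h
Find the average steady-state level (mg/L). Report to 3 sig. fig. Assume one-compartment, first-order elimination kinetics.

10.1 mg/L

k = ln2 / t½ = 0.693147 / 8.65 = 0.08013 h⁻¹
CL = k × Vd = 0.08013 × 393 = 31.49 L/h
At steady state Css = R₀ / CL = 318 / 31.49 = 10.10 mg/L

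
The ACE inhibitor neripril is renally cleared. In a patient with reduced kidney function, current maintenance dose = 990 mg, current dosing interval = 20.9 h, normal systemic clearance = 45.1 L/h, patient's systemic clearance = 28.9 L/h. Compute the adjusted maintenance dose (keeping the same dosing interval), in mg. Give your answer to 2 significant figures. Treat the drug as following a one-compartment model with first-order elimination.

To keep the same average steady-state level, dosing rate must scale with clearance.
CL ratio = 28.9 / 45.1 = 0.6408
New dose (same interval) = 990 × 0.6408 = 634.4 mg

630 mg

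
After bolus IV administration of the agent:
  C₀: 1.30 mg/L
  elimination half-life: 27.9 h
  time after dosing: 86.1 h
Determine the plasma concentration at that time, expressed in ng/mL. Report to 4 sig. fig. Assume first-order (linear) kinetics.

153.1 ng/mL

k = ln2 / t½ = 0.693147 / 27.9 = 0.02484 h⁻¹
C = C₀ · e^(−k·t) = 1.300 × e^(−0.02484 × 86.1)
  = 1.300 × 0.1178 = 0.1531 mg/L
Convert: 0.1531 mg/L × 1000 = 153.1 ng/mL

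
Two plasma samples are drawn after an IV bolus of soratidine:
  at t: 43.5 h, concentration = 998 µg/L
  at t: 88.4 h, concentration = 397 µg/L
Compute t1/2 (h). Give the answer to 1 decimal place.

33.8 h

k = ln(C₁/C₂) / (t₂ − t₁) = ln(998/397) / (88.4 − 43.5)
  = 0.9218 / 44.90 = 0.02053 h⁻¹
t½ = ln2 / k = 0.693147 / 0.02053 = 33.76 h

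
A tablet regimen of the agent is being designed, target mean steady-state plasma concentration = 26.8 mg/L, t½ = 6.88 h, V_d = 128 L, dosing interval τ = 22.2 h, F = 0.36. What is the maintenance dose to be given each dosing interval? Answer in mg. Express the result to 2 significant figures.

k = ln2 / t½ = 0.693147 / 6.88 = 0.1007 h⁻¹
CL = k × Vd = 0.1007 × 128 = 12.89 L/h
At steady state, F × (Dose/τ) = Css × CL.
Dose = Css × CL × τ / F = 26.8 × 12.89 × 22.2 / 0.36 = 21300 mg

21000 mg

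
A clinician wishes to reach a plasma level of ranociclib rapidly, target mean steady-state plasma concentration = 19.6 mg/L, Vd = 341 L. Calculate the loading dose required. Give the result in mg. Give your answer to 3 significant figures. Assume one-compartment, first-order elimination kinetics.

6680 mg

LD = Css × Vd = 19.6 × 341 = 6684 mg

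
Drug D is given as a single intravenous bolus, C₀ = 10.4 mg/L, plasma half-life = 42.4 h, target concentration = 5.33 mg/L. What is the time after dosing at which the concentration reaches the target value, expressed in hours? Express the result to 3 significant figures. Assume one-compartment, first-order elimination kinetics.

k = ln2 / t½ = 0.693147 / 42.4 = 0.01635 h⁻¹
t = ln(C₀ / C) / k = ln(10.40 / 5.33) / 0.01635
  = ln(1.951) / 0.01635 = 0.6683 / 0.01635 = 40.87 h

40.9 h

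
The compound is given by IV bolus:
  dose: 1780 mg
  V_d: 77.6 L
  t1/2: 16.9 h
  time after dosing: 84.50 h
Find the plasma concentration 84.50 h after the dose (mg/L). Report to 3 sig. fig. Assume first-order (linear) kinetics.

C₀ = Dose / Vd = 1780 / 77.6 = 22.94 mg/L
k = ln2 / t½ = 0.693147 / 16.9 = 0.04101 h⁻¹
t / t½ = 84.50 / 16.9 = 5 half-lives
C = C₀ × (1/2)^5 = 22.94 × 0.03125 = 0.7169 mg/L

0.717 mg/L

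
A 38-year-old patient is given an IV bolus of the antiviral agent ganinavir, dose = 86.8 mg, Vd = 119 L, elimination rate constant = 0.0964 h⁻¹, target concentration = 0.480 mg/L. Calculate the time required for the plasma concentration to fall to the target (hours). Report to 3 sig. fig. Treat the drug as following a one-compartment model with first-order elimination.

4.34 h

C₀ = Dose / Vd = 86.80 / 119 = 0.7294 mg/L
t = ln(C₀ / C) / k = ln(0.7294 / 0.480) / 0.09640
  = ln(1.520) / 0.09640 = 0.4187 / 0.09640 = 4.343 h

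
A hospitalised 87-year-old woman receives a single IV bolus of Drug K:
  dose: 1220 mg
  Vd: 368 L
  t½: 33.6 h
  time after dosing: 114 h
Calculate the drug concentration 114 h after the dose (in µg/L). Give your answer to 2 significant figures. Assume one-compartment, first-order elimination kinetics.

C₀ = Dose / Vd = 1220 / 368 = 3.315 mg/L
k = ln2 / t½ = 0.693147 / 33.6 = 0.02063 h⁻¹
C = C₀ · e^(−k·t) = 3.315 × e^(−0.02063 × 114)
  = 3.315 × 0.09520 = 0.3156 mg/L
Convert: 0.3156 mg/L × 1000 = 315.6 µg/L

320 µg/L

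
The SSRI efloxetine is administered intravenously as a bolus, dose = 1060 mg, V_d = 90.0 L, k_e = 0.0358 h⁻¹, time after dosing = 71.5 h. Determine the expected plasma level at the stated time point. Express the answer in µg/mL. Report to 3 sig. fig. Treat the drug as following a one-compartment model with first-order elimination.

0.911 µg/mL

C₀ = Dose / Vd = 1060 / 90.0 = 11.78 mg/L
C = C₀ · e^(−k·t) = 11.78 × e^(−0.03580 × 71.5)
  = 11.78 × 0.07733 = 0.9109 mg/L
(0.9109 mg/L = 0.9109 µg/mL)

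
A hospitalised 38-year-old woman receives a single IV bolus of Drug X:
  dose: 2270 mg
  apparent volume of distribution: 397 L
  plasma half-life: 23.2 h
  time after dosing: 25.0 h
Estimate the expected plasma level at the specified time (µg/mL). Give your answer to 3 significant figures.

C₀ = Dose / Vd = 2270 / 397 = 5.718 mg/L
k = ln2 / t½ = 0.693147 / 23.2 = 0.02988 h⁻¹
C = C₀ · e^(−k·t) = 5.718 × e^(−0.02988 × 25.0)
  = 5.718 × 0.4738 = 2.709 mg/L
(2.709 mg/L = 2.709 µg/mL)

2.71 µg/mL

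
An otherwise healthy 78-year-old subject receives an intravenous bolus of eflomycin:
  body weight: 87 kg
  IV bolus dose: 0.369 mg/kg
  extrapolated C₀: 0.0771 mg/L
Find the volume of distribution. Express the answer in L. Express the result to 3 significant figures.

Dose = 0.369 × 87 = 32.10 mg
Vd = Dose / C₀ = 32.10 / 0.0771 = 416.3 L

416 L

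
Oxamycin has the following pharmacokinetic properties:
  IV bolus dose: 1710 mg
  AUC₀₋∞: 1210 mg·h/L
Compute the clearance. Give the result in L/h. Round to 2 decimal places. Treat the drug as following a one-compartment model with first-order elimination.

CL = Dose / AUC = 1710 / 1210 = 1.413 L/h

1.41 L/h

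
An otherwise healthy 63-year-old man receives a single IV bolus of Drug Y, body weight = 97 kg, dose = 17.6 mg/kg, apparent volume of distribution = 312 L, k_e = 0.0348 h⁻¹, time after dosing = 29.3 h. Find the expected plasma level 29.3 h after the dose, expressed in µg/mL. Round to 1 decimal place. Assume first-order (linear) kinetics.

2.0 µg/mL

Total dose = 17.6 × 97 = 1707 mg
C₀ = Dose / Vd = 1707 / 312 = 5.471 mg/L
C = C₀ · e^(−k·t) = 5.471 × e^(−0.03480 × 29.3)
  = 5.471 × 0.3607 = 1.973 mg/L
(1.973 mg/L = 1.973 µg/mL)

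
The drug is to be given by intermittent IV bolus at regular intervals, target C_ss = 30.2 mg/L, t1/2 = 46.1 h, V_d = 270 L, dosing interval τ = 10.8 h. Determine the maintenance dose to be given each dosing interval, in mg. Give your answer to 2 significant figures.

1300 mg

k = ln2 / t½ = 0.693147 / 46.1 = 0.01504 h⁻¹
CL = k × Vd = 0.01504 × 270 = 4.061 L/h
At steady state, Dose/τ = Css × CL.
Dose = Css × CL × τ = 30.2 × 4.061 × 10.8 = 1325 mg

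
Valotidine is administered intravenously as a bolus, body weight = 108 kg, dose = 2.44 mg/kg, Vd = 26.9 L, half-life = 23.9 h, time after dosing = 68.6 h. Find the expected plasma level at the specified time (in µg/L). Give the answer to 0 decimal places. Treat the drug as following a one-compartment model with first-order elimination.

Total dose = 2.44 × 108 = 263.5 mg
C₀ = Dose / Vd = 263.5 / 26.9 = 9.796 mg/L
k = ln2 / t½ = 0.693147 / 23.9 = 0.02900 h⁻¹
C = C₀ · e^(−k·t) = 9.796 × e^(−0.02900 × 68.6)
  = 9.796 × 0.1368 = 1.340 mg/L
Convert: 1.340 mg/L × 1000 = 1340 µg/L

1340 µg/L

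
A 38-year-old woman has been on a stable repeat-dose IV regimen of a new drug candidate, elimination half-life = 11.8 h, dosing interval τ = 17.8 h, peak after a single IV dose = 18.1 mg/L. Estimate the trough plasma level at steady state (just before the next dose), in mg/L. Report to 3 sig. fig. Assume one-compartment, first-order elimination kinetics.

9.81 mg/L

k = ln2 / t½ = 0.693147 / 11.8 = 0.05874 h⁻¹
e^(−kτ) = e^(−0.05874 × 17.8) = 0.3515
Accumulation ratio R = 1 / (1 − e^(−kτ)) = 1 / (1 − 0.3515) = 1.542
Steady-state trough = C₀ × R × e^(−kτ) = 18.1 × 1.542 × 0.3515 = 9.810 mg/L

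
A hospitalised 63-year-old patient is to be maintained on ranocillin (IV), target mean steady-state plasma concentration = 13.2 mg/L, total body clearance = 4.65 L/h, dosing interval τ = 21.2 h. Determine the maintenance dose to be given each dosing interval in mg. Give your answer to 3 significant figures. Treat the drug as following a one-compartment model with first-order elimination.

At steady state, Dose/τ = Css × CL.
Dose = Css × CL × τ = 13.2 × 4.650 × 21.2 = 1301 mg

1300 mg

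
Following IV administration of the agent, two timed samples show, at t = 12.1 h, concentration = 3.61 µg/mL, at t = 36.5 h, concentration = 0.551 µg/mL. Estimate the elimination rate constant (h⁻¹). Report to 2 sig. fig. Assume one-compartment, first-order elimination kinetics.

k = ln(C₁/C₂) / (t₂ − t₁) = ln(3.61/0.551) / (36.5 − 12.1)
  = 1.880 / 24.40 = 0.07705 h⁻¹

0.077 h⁻¹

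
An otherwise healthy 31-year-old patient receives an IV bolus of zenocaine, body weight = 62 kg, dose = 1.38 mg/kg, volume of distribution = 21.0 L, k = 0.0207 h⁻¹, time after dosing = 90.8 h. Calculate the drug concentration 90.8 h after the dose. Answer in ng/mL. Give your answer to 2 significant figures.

620 ng/mL

Total dose = 1.38 × 62 = 85.56 mg
C₀ = Dose / Vd = 85.56 / 21.0 = 4.074 mg/L
C = C₀ · e^(−k·t) = 4.074 × e^(−0.02070 × 90.8)
  = 4.074 × 0.1527 = 0.6221 mg/L
Convert: 0.6221 mg/L × 1000 = 622.1 ng/mL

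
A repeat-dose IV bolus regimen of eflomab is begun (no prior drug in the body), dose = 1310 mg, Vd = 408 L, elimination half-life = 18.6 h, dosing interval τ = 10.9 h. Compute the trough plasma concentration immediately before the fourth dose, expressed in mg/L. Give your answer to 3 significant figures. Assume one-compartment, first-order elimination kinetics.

C₀ per dose = Dose / Vd = 1310 / 408 = 3.211 mg/L
k = ln2 / t½ = 0.693147 / 18.6 = 0.03727 h⁻¹
Fraction remaining after one interval: r = e^(−kτ) = e^(−0.03727 × 10.9) = 0.6661
Before dose 4, 3 doses have been given (aged 1τ, 2τ, 3τ).
C_trough = C₀ × (r + r² + … + r^3) = C₀ × r(1−r^3)/(1−r)
        = 3.211 × 0.6661 × (1 − 0.2955) / (1 − 0.6661) = 4.513 mg/L

4.51 mg/L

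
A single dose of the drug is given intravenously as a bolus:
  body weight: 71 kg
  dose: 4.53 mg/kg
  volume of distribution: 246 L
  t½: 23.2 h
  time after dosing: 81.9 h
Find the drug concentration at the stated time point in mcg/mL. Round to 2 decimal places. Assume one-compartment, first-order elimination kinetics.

0.11 mcg/mL

Total dose = 4.53 × 71 = 321.6 mg
C₀ = Dose / Vd = 321.6 / 246 = 1.307 mg/L
k = ln2 / t½ = 0.693147 / 23.2 = 0.02988 h⁻¹
C = C₀ · e^(−k·t) = 1.307 × e^(−0.02988 × 81.9)
  = 1.307 × 0.08654 = 0.1131 mg/L
(0.1131 mg/L = 0.1131 mcg/mL)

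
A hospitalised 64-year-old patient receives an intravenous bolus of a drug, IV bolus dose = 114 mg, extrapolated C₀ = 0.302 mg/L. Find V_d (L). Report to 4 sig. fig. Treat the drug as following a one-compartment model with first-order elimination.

377.5 L

Vd = Dose / C₀ = 114.0 / 0.302 = 377.5 L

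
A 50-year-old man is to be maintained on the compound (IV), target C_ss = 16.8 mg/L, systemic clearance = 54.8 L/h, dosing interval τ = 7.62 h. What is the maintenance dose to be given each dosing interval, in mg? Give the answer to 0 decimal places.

7015 mg

At steady state, Dose/τ = Css × CL.
Dose = Css × CL × τ = 16.8 × 54.80 × 7.62 = 7015 mg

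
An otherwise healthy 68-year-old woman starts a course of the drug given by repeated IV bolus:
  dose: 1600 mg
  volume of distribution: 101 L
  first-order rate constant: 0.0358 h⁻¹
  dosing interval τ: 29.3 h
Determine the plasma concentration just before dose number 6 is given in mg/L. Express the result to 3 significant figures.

C₀ per dose = Dose / Vd = 1600 / 101 = 15.84 mg/L
Fraction remaining after one interval: r = e^(−kτ) = e^(−0.03580 × 29.3) = 0.3503
Before dose 6, 5 doses have been given (aged 1τ, 2τ, 3τ, 4τ, 5τ).
C_trough = C₀ × (r + r² + … + r^5) = C₀ × r(1−r^5)/(1−r)
        = 15.84 × 0.3503 × (1 − 0.005275) / (1 − 0.3503) = 8.495 mg/L

8.50 mg/L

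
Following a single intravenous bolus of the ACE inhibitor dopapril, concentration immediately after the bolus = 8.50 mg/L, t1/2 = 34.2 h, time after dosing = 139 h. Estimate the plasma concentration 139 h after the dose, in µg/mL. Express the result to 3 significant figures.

k = ln2 / t½ = 0.693147 / 34.2 = 0.02027 h⁻¹
C = C₀ · e^(−k·t) = 8.500 × e^(−0.02027 × 139)
  = 8.500 × 0.05975 = 0.5079 mg/L
(0.5079 mg/L = 0.5079 µg/mL)

0.508 µg/mL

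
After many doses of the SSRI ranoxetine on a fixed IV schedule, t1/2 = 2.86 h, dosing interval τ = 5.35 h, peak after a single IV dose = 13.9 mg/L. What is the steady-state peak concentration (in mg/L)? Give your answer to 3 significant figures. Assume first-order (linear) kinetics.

19.1 mg/L

k = ln2 / t½ = 0.693147 / 2.86 = 0.2424 h⁻¹
e^(−kτ) = e^(−0.2424 × 5.35) = 0.2734
Accumulation ratio R = 1 / (1 − e^(−kτ)) = 1 / (1 − 0.2734) = 1.376
Steady-state peak = C₀ × R = 13.9 × 1.376 = 19.13 mg/L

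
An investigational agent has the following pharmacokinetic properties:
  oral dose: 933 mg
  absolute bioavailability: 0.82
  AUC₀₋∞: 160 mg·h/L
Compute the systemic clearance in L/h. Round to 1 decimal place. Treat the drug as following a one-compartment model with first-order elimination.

4.8 L/h

CL = F·Dose / AUC = 0.82 × 933 / 160 = 4.782 L/h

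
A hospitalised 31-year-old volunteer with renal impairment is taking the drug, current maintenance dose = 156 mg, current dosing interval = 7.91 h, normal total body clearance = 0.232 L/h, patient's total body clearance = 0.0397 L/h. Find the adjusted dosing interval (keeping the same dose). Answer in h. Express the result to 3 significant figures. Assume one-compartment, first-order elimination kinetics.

46.2 h

To keep the same average steady-state level, dosing rate must scale with clearance.
CL ratio = 0.0397 / 0.232 = 0.1711
New interval (same dose) = 7.91 / 0.1711 = 46.23 h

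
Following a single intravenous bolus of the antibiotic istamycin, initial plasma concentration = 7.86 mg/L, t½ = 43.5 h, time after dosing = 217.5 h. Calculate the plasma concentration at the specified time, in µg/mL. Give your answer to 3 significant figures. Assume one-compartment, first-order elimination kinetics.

k = ln2 / t½ = 0.693147 / 43.5 = 0.01593 h⁻¹
t / t½ = 217.5 / 43.5 = 5 half-lives
C = C₀ × (1/2)^5 = 7.860 × 0.03125 = 0.2456 mg/L
(0.2456 mg/L = 0.2456 µg/mL)

0.246 µg/mL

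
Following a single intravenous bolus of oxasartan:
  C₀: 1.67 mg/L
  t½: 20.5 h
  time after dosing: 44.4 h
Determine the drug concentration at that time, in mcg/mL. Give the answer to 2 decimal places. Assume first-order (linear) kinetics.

k = ln2 / t½ = 0.693147 / 20.5 = 0.03381 h⁻¹
C = C₀ · e^(−k·t) = 1.670 × e^(−0.03381 × 44.4)
  = 1.670 × 0.2229 = 0.3722 mg/L
(0.3722 mg/L = 0.3722 mcg/mL)

0.37 mcg/mL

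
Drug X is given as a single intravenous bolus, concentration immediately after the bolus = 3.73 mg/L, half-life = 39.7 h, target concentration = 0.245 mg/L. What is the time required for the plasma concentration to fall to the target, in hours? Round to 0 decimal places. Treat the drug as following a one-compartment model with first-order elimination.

156 h

k = ln2 / t½ = 0.693147 / 39.7 = 0.01746 h⁻¹
t = ln(C₀ / C) / k = ln(3.730 / 0.245) / 0.01746
  = ln(15.22) / 0.01746 = 2.723 / 0.01746 = 156.0 h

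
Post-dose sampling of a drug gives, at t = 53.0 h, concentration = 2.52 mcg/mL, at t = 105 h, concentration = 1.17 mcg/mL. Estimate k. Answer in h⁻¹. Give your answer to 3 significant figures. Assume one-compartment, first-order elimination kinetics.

0.0148 h⁻¹

k = ln(C₁/C₂) / (t₂ − t₁) = ln(2.52/1.17) / (105 − 53.0)
  = 0.7673 / 52.00 = 0.01476 h⁻¹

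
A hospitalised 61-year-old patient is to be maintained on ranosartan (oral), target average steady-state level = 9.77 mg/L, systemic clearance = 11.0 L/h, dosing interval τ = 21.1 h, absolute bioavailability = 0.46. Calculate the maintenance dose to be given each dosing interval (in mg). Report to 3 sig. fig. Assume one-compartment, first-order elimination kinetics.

4930 mg

At steady state, F × (Dose/τ) = Css × CL.
Dose = Css × CL × τ / F = 9.77 × 11.00 × 21.1 / 0.46 = 4930 mg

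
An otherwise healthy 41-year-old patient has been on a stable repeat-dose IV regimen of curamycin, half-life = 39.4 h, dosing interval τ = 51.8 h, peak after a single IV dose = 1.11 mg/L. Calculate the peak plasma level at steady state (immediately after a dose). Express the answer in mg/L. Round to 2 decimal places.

1.86 mg/L

k = ln2 / t½ = 0.693147 / 39.4 = 0.01759 h⁻¹
e^(−kτ) = e^(−0.01759 × 51.8) = 0.4021
Accumulation ratio R = 1 / (1 − e^(−kτ)) = 1 / (1 − 0.4021) = 1.673
Steady-state peak = C₀ × R = 1.11 × 1.673 = 1.857 mg/L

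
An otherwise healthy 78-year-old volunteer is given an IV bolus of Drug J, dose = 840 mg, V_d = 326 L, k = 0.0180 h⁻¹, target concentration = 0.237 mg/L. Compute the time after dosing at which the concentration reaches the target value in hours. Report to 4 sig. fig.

C₀ = Dose / Vd = 840.0 / 326 = 2.577 mg/L
t = ln(C₀ / C) / k = ln(2.577 / 0.237) / 0.01800
  = ln(10.87) / 0.01800 = 2.386 / 0.01800 = 132.6 h

132.6 h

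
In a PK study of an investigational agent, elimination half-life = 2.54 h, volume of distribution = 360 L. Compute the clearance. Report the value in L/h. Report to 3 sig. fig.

98.2 L/h

k = ln2 / t½ = 0.693147 / 2.54 = 0.2729 h⁻¹
CL = k × Vd = 0.2729 × 360 = 98.24 L/h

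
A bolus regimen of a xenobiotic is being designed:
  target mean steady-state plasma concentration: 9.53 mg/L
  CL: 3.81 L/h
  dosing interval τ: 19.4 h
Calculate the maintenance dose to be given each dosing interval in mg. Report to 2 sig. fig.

At steady state, Dose/τ = Css × CL.
Dose = Css × CL × τ = 9.53 × 3.810 × 19.4 = 704.4 mg

700 mg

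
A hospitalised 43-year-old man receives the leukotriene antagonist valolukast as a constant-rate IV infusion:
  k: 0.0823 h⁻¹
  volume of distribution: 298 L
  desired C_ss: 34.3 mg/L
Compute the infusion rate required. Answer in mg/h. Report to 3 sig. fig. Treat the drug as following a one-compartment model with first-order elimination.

841 mg/h

CL = k × Vd = 0.08230 × 298 = 24.53 L/h
At steady state, infusion rate R₀ = Css × CL = 34.3 × 24.53 = 841.4 mg/h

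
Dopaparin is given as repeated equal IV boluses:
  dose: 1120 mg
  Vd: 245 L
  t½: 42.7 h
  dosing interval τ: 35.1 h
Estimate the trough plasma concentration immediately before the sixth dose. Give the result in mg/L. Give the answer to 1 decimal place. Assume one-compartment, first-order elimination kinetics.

C₀ per dose = Dose / Vd = 1120 / 245 = 4.571 mg/L
k = ln2 / t½ = 0.693147 / 42.7 = 0.01623 h⁻¹
Fraction remaining after one interval: r = e^(−kτ) = e^(−0.01623 × 35.1) = 0.5657
Before dose 6, 5 doses have been given (aged 1τ, 2τ, 3τ, 4τ, 5τ).
C_trough = C₀ × (r + r² + … + r^5) = C₀ × r(1−r^5)/(1−r)
        = 4.571 × 0.5657 × (1 − 0.05793) / (1 − 0.5657) = 5.609 mg/L

5.6 mg/L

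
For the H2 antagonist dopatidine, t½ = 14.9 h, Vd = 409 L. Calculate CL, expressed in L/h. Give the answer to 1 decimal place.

19.0 L/h

k = ln2 / t½ = 0.693147 / 14.9 = 0.04652 h⁻¹
CL = k × Vd = 0.04652 × 409 = 19.03 L/h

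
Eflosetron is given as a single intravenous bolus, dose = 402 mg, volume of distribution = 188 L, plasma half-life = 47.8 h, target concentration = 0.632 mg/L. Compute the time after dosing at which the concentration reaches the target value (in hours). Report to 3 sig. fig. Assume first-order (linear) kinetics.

C₀ = Dose / Vd = 402.0 / 188 = 2.138 mg/L
k = ln2 / t½ = 0.693147 / 47.8 = 0.01450 h⁻¹
t = ln(C₀ / C) / k = ln(2.138 / 0.632) / 0.01450
  = ln(3.383) / 0.01450 = 1.219 / 0.01450 = 84.07 h

84.1 h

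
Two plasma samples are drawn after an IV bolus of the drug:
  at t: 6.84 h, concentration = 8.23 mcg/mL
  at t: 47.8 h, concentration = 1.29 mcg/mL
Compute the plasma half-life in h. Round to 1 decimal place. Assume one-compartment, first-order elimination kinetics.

15.3 h

k = ln(C₁/C₂) / (t₂ − t₁) = ln(8.23/1.29) / (47.8 − 6.84)
  = 1.853 / 40.96 = 0.04524 h⁻¹
t½ = ln2 / k = 0.693147 / 0.04524 = 15.32 h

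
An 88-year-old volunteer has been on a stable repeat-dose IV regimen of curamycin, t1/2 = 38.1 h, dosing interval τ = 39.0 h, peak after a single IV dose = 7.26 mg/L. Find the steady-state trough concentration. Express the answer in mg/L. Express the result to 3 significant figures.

k = ln2 / t½ = 0.693147 / 38.1 = 0.01819 h⁻¹
e^(−kτ) = e^(−0.01819 × 39.0) = 0.4919
Accumulation ratio R = 1 / (1 − e^(−kτ)) = 1 / (1 − 0.4919) = 1.968
Steady-state trough = C₀ × R × e^(−kτ) = 7.26 × 1.968 × 0.4919 = 7.028 mg/L

7.03 mg/L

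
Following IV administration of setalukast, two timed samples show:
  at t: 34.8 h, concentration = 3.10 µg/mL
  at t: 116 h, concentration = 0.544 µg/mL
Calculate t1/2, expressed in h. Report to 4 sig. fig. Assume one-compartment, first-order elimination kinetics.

k = ln(C₁/C₂) / (t₂ − t₁) = ln(3.10/0.544) / (116 − 34.8)
  = 1.740 / 81.20 = 0.02143 h⁻¹
t½ = ln2 / k = 0.693147 / 0.02143 = 32.34 h

32.34 h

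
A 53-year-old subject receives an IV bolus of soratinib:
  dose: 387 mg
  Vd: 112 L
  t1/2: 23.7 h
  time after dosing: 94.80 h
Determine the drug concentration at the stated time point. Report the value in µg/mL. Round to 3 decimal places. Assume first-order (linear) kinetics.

C₀ = Dose / Vd = 387.0 / 112 = 3.455 mg/L
k = ln2 / t½ = 0.693147 / 23.7 = 0.02925 h⁻¹
t / t½ = 94.80 / 23.7 = 4 half-lives
C = C₀ × (1/2)^4 = 3.455 × 0.06250 = 0.2159 mg/L
(0.2159 mg/L = 0.2159 µg/mL)

0.216 µg/mL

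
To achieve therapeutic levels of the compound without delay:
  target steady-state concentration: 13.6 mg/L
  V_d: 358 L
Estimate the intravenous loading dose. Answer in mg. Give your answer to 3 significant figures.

4870 mg

LD = Css × Vd = 13.6 × 358 = 4869 mg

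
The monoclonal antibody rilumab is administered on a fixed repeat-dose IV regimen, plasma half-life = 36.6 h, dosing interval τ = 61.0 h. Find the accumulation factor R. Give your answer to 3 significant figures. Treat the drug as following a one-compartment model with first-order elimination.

k = ln2 / t½ = 0.693147 / 36.6 = 0.01894 h⁻¹
e^(−kτ) = e^(−0.01894 × 61.0) = 0.3150
Accumulation ratio R = 1 / (1 − e^(−kτ)) = 1 / (1 − 0.3150) = 1.460

1.46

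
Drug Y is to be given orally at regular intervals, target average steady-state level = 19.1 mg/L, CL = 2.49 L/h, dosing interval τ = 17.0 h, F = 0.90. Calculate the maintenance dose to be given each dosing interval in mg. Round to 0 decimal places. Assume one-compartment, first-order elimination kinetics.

898 mg

At steady state, F × (Dose/τ) = Css × CL.
Dose = Css × CL × τ / F = 19.1 × 2.490 × 17.0 / 0.90 = 898.3 mg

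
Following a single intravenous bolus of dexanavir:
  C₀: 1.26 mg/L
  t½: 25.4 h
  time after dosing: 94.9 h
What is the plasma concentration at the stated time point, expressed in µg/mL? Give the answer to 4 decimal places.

k = ln2 / t½ = 0.693147 / 25.4 = 0.02729 h⁻¹
C = C₀ · e^(−k·t) = 1.260 × e^(−0.02729 × 94.9)
  = 1.260 × 0.07503 = 0.09454 mg/L
(0.09454 mg/L = 0.09454 µg/mL)

0.0945 µg/mL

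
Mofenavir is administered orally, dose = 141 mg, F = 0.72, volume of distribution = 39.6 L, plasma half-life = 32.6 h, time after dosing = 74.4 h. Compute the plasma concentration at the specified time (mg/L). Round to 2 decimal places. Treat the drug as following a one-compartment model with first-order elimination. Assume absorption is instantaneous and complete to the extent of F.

0.53 mg/L

Amount reaching circulation = F × Dose = 0.72 × 141.0 = 101.5 mg
C₀ = F·Dose / Vd = 101.5 / 39.6 = 2.563 mg/L
k = ln2 / t½ = 0.693147 / 32.6 = 0.02126 h⁻¹
C = C₀ · e^(−k·t) = 2.563 × e^(−0.02126 × 74.4)
  = 2.563 × 0.2056 = 0.5270 mg/L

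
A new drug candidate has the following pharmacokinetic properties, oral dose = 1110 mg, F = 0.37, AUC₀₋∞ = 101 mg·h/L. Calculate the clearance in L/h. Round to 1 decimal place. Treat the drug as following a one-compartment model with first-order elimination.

4.1 L/h

CL = F·Dose / AUC = 0.37 × 1110 / 101 = 4.066 L/h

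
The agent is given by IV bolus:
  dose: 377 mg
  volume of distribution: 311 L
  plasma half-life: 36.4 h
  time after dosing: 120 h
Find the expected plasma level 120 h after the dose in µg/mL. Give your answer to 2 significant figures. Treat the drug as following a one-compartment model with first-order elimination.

C₀ = Dose / Vd = 377.0 / 311 = 1.212 mg/L
k = ln2 / t½ = 0.693147 / 36.4 = 0.01904 h⁻¹
C = C₀ · e^(−k·t) = 1.212 × e^(−0.01904 × 120)
  = 1.212 × 0.1018 = 0.1234 mg/L
(0.1234 mg/L = 0.1234 µg/mL)

0.12 µg/mL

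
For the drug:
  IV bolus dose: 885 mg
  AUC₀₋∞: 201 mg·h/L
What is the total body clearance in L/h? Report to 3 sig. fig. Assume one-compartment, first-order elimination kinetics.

4.40 L/h

CL = Dose / AUC = 885 / 201 = 4.403 L/h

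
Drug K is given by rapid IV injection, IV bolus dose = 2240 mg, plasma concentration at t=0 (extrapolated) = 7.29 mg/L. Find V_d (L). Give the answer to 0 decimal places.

307 L

Vd = Dose / C₀ = 2240 / 7.29 = 307.3 L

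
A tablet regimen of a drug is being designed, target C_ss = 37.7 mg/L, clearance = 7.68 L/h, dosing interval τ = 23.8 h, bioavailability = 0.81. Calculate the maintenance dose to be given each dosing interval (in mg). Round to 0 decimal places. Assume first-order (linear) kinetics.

At steady state, F × (Dose/τ) = Css × CL.
Dose = Css × CL × τ / F = 37.7 × 7.680 × 23.8 / 0.81 = 8507 mg

8507 mg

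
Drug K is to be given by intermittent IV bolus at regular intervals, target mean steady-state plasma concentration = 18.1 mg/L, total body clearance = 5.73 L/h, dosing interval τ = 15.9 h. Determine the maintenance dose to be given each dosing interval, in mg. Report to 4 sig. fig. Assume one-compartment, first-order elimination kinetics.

At steady state, Dose/τ = Css × CL.
Dose = Css × CL × τ = 18.1 × 5.730 × 15.9 = 1649 mg

1649 mg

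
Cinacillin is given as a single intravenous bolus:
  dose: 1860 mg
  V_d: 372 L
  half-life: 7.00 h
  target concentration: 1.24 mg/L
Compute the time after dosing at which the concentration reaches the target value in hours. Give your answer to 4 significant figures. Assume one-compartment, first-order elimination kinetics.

C₀ = Dose / Vd = 1860 / 372 = 5.000 mg/L
k = ln2 / t½ = 0.693147 / 7.00 = 0.09902 h⁻¹
t = ln(C₀ / C) / k = ln(5.000 / 1.24) / 0.09902
  = ln(4.032) / 0.09902 = 1.394 / 0.09902 = 14.08 h

14.08 h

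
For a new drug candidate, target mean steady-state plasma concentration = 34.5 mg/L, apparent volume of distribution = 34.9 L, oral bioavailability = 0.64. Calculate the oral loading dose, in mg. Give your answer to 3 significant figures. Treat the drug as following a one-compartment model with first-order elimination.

LD = Css × Vd / F = 34.5 × 34.9 / 0.64 = 1881 mg

1880 mg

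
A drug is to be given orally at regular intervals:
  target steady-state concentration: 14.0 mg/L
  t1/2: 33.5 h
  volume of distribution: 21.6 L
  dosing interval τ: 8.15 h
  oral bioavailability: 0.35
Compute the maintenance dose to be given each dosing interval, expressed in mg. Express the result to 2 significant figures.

k = ln2 / t½ = 0.693147 / 33.5 = 0.02069 h⁻¹
CL = k × Vd = 0.02069 × 21.6 = 0.4469 L/h
At steady state, F × (Dose/τ) = Css × CL.
Dose = Css × CL × τ / F = 14.0 × 0.4469 × 8.15 / 0.35 = 145.7 mg

150 mg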